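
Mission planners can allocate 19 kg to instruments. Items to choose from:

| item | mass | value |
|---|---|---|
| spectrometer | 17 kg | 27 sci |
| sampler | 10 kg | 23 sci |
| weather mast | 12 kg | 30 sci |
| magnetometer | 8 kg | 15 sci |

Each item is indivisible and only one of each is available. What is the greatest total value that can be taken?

Check high-value combinations within 19 kg:
- sampler+magnetometer: mass 10+8=18, value 23+15=38
- weather mast: mass 12, value 30
- spectrometer: mass 17, value 27
- sampler: mass 10, value 23
- magnetometer: mass 8, value 15
Best: 38 sci.

38 sci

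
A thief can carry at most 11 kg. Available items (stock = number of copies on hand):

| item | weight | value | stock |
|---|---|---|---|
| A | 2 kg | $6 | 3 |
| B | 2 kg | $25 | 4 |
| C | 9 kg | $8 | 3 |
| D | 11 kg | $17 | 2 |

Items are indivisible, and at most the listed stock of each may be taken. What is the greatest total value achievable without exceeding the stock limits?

Best selections within weight 11 and stock limits:
- 1×A + 4×B: weight 10, value 106
- 4×B: weight 8, value 100
- 2×A + 3×B: weight 10, value 87
- 1×A + 3×B: weight 8, value 81
Best: $106.

$106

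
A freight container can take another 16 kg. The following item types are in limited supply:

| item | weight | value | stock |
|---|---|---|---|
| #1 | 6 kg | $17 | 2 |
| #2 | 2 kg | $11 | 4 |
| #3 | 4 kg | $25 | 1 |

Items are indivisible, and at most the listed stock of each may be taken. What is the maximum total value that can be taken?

Top feasible selections:
- 1×#1 + 3×#2 + 1×#3: weight 16, value 75
- 4×#2 + 1×#3: weight 12, value 69
- 1×#1 + 2×#2 + 1×#3: weight 14, value 64
Best: $75.

$75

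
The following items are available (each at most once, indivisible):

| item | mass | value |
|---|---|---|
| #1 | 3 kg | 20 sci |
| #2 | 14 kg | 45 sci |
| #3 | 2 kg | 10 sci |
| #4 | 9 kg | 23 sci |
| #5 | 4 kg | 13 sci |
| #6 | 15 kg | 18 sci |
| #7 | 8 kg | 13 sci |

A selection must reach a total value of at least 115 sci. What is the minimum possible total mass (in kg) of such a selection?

Subsets with value ≥ 115, sorted by total mass:
- #1+#2+#3+#4+#5+#7: mass 40, value 124
- #1+#2+#3+#4+#6: mass 43, value 116
Minimum mass: 40 kg.

40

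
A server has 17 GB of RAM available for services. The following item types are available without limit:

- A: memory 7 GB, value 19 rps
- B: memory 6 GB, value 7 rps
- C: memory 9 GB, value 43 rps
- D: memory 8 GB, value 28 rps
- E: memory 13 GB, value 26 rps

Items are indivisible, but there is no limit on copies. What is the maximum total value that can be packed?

71 rps

Best value-per-unit is C at 43/9; filling with it alone gives 1×43 = 43.
Optimal mix: 1×C + 1×D → memory 17, value 71.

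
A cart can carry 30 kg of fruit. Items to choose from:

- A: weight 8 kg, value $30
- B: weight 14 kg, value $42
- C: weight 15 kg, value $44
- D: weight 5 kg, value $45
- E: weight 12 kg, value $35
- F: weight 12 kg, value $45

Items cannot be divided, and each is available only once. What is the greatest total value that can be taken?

Check high-value combinations within 30 kg:
- D+E+F: weight 5+12+12=29, value 45+35+45=125
- A+D+F: weight 8+5+12=25, value 30+45+45=120
- A+C+D: weight 8+15+5=28, value 30+44+45=119
- A+B+D: weight 8+14+5=27, value 30+42+45=117
- A+D+E: weight 8+5+12=25, value 30+45+35=110
Best: $125.

$125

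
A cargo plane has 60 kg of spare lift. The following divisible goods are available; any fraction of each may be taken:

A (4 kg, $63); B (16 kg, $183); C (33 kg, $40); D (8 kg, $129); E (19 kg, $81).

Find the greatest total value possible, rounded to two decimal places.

Take in order of value per unit:
- D (129/8 per unit): all 8 → value 129, running total 129.00
- A (63/4 per unit): all 4 → value 63, running total 192.00
- B (183/16 per unit): all 16 → value 183, running total 375.00
- E (81/19 per unit): all 19 → value 81, running total 456.00
- C (40/33 per unit): 13 of 33 → value 13×40/33 = 15.7576, running total 471.76
Total 471.76.

471.76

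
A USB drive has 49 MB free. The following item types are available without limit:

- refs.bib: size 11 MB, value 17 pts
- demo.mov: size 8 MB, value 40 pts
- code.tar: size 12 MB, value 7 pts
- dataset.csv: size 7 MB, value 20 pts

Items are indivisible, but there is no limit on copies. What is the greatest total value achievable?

Best value-per-unit is demo.mov at 40/8, and filling with it alone uses size 6×8=48. No mix of the others beats 6×40 = 240.

240 pts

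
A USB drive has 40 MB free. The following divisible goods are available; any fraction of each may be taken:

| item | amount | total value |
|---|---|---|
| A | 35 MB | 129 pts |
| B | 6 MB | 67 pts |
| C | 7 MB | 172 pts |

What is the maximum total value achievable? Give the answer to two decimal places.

Take in order of value per unit:
- C (172/7 per unit): all 7 → value 172, running total 172.00
- B (67/6 per unit): all 6 → value 67, running total 239.00
- A (129/35 per unit): 27 of 35 → value 27×129/35 = 99.5143, running total 338.51
Total 338.51.

338.51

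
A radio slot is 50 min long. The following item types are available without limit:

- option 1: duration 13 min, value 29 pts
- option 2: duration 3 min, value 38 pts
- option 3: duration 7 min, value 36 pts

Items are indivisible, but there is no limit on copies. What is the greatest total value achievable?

608 pts

Best value-per-unit is option 2 at 38/3, and filling with it alone uses duration 16×3=48. No mix of the others beats 16×38 = 608.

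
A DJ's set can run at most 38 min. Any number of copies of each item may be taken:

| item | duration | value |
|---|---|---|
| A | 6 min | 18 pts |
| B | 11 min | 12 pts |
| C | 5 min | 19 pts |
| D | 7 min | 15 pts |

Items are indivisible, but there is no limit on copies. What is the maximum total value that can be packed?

Best value-per-unit is C at 19/5, and filling with it alone uses duration 7×5=35. No mix of the others beats 7×19 = 133.

133 pts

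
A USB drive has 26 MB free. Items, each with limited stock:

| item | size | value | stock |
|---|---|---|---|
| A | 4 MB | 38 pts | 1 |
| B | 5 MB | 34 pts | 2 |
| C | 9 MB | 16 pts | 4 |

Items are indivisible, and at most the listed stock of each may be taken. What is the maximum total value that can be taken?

Top feasible selections:
- 1×A + 2×B + 1×C: size 23, value 122
- 1×A + 2×B: size 14, value 106
- 1×A + 1×B + 1×C: size 18, value 88
- 2×B + 1×C: size 19, value 84
Best: 122 pts.

122 pts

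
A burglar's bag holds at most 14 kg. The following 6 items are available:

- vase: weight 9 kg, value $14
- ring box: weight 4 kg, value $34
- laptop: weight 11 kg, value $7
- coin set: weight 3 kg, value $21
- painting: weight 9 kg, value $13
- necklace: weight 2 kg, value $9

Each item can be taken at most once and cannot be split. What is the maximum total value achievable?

Check high-value combinations within 14 kg:
- ring box+coin set+necklace: weight 4+3+2=9, value 34+21+9=64
- ring box+coin set: weight 4+3=7, value 34+21=55
- vase+ring box: weight 9+4=13, value 14+34=48
- ring box+painting: weight 4+9=13, value 34+13=47
- vase+coin set+necklace: weight 9+3+2=14, value 14+21+9=44
Best: $64.

$64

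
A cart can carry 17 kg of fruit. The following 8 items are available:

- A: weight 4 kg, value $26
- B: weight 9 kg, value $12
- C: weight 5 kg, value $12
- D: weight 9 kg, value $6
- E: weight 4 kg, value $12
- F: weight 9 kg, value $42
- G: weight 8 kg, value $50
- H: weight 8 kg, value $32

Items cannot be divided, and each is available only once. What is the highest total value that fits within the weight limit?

Check high-value combinations within 17 kg:
- F+G: weight 9+8=17, value 42+50=92
- A+E+G: weight 4+4+8=16, value 26+12+50=88
- A+C+G: weight 4+5+8=17, value 26+12+50=88
- G+H: weight 8+8=16, value 50+32=82
- A+E+F: weight 4+4+9=17, value 26+12+42=80
Best: $92.

$92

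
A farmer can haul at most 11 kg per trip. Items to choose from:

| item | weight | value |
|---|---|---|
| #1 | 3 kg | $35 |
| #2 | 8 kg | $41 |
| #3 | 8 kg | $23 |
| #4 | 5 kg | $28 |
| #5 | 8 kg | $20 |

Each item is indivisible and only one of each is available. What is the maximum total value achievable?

Check high-value combinations within 11 kg:
- #1+#2: weight 3+8=11, value 35+41=76
- #1+#4: weight 3+5=8, value 35+28=63
- #1+#3: weight 3+8=11, value 35+23=58
- #1+#5: weight 3+8=11, value 35+20=55
- #2: weight 8, value 41
Best: $76.

$76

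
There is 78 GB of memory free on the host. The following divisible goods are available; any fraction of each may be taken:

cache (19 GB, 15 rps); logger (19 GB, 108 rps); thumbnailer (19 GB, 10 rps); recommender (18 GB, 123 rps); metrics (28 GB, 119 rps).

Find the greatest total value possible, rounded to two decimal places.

Take in order of value per unit:
- recommender (123/18 per unit): all 18 → value 123, running total 123.00
- logger (108/19 per unit): all 19 → value 108, running total 231.00
- metrics (119/28 per unit): all 28 → value 119, running total 350.00
- cache (15/19 per unit): 13 of 19 → value 13×15/19 = 10.2632, running total 360.26
Total 360.26.

360.26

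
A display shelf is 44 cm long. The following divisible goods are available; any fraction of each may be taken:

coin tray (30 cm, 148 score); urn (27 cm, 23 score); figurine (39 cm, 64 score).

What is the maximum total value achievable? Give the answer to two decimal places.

Take in order of value per unit:
- coin tray (148/30 per unit): all 30 → value 148, running total 148.00
- figurine (64/39 per unit): 14 of 39 → value 14×64/39 = 22.9744, running total 170.97
Total 170.97.

170.97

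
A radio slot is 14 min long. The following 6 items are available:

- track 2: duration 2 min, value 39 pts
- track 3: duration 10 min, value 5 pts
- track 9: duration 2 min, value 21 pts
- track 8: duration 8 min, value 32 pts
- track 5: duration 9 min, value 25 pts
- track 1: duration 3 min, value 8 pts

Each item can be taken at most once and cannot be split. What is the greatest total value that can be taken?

Check high-value combinations within 14 min:
- track 2+track 9+track 8: duration 2+2+8=12, value 39+21+32=92
- track 2+track 9+track 5: duration 2+2+9=13, value 39+21+25=85
- track 2+track 8+track 1: duration 2+8+3=13, value 39+32+8=79
- track 2+track 5+track 1: duration 2+9+3=14, value 39+25+8=72
- track 2+track 8: duration 2+8=10, value 39+32=71
Best: 92 pts.

92 pts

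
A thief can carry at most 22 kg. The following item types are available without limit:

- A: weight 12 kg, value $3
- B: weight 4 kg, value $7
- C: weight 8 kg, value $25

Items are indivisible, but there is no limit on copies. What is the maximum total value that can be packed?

Best value-per-unit is C at 25/8; filling with it alone gives 2×25 = 50.
Optimal mix: 1×B + 2×C → weight 20, value 57.

$57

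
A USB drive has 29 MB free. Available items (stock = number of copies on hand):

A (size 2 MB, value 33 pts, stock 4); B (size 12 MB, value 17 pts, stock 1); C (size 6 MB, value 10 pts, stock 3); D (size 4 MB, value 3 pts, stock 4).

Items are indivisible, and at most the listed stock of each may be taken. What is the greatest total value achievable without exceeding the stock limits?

Best selections within size 29 and stock limits:
- 4×A + 3×C: size 26, value 162
- 4×A + 1×B + 1×C: size 26, value 159
Best: 162 pts.

162 pts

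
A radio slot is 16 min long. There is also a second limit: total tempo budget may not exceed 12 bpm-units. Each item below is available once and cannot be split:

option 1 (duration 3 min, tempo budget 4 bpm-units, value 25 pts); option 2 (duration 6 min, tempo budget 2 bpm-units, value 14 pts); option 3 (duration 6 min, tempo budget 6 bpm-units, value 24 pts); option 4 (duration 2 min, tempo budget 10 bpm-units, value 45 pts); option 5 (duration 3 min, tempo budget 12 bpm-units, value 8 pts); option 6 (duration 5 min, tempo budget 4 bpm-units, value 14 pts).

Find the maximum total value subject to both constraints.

63 pts

Feasible sets respecting both limits:
- option 1+option 2+option 3: duration 15, tempo budget 12, value 63
- option 2+option 4: duration 8, tempo budget 12, value 59
- option 1+option 2+option 6: duration 14, tempo budget 10, value 53
Best: 63 pts.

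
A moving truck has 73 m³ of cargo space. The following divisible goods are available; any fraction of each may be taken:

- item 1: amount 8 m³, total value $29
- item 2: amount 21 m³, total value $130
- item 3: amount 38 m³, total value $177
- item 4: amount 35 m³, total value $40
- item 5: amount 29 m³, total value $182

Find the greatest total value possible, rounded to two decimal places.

Take in order of value per unit:
- item 5 (182/29 per unit): all 29 → value 182, running total 182.00
- item 2 (130/21 per unit): all 21 → value 130, running total 312.00
- item 3 (177/38 per unit): 23 of 38 → value 23×177/38 = 107.1316, running total 419.13
Total 419.13.

419.13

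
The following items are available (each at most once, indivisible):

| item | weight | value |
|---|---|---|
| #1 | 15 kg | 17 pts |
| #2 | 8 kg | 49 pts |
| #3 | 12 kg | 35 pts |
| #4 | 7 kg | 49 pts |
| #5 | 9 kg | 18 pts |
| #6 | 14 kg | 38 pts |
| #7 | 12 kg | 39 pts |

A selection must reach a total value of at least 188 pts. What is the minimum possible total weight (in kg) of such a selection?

Subsets with value ≥ 188, sorted by total weight:
- #2+#3+#4+#5+#7: weight 48, value 190
- #2+#4+#5+#6+#7: weight 50, value 193
- #2+#3+#4+#5+#6: weight 50, value 189
Minimum weight: 48 kg.

48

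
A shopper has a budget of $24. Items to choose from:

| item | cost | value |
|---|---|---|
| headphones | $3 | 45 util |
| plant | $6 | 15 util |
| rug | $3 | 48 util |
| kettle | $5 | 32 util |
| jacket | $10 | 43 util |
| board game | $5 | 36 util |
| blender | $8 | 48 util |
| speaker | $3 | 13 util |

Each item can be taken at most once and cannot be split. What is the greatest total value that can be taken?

Check high-value combinations within $24:
- headphones+rug+kettle+board game+blender: cost 3+3+5+5+8=24, value 45+48+32+36+48=209
- headphones+rug+board game+blender+speaker: cost 3+3+5+8+3=22, value 45+48+36+48+13=190
- headphones+rug+kettle+blender+speaker: cost 3+3+5+8+3=22, value 45+48+32+48+13=186
- headphones+rug+jacket+board game+speaker: cost 3+3+10+5+3=24, value 45+48+43+36+13=185
- headphones+rug+jacket+blender: cost 3+3+10+8=24, value 45+48+43+48=184
Best: 209 util.

209 util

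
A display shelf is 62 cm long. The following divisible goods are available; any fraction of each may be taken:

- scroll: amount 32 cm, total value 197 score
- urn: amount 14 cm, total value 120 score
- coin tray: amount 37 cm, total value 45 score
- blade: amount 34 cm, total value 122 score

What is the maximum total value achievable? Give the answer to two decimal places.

374.41

Take in order of value per unit:
- urn (120/14 per unit): all 14 → value 120, running total 120.00
- scroll (197/32 per unit): all 32 → value 197, running total 317.00
- blade (122/34 per unit): 16 of 34 → value 16×122/34 = 57.4118, running total 374.41
Total 374.41.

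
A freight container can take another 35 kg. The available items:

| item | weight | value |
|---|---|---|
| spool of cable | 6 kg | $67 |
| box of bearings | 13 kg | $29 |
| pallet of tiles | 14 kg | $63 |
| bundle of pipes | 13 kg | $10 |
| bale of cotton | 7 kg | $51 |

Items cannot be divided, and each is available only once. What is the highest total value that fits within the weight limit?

$181

This is a 0/1 knapsack; check combinations near the capacity.
- spool of cable+pallet of tiles+bale of cotton: weight 6+14+7=27, value 67+63+51=181
- spool of cable+box of bearings+pallet of tiles: weight 6+13+14=33, value 67+29+63=159
- spool of cable+box of bearings+bale of cotton: weight 6+13+7=26, value 67+29+51=147
- box of bearings+pallet of tiles+bale of cotton: weight 13+14+7=34, value 29+63+51=143
- spool of cable+pallet of tiles+bundle of pipes: weight 6+14+13=33, value 67+63+10=140
Best: $181.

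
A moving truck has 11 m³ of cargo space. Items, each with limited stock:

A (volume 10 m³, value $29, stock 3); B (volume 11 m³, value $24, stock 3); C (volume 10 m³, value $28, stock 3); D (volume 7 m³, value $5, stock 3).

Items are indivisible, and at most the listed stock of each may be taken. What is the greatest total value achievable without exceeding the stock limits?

Top feasible selections:
- 1×A: volume 10, value 29
- 1×C: volume 10, value 28
- 1×B: volume 11, value 24
- 1×D: volume 7, value 5
Best: $29.

$29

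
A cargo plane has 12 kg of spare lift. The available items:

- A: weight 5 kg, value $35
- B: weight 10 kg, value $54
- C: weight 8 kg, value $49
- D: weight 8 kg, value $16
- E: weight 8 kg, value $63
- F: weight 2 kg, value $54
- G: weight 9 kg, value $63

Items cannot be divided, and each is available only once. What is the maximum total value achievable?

This is a 0/1 knapsack; check combinations near the capacity.
- E+F: weight 8+2=10, value 63+54=117
- F+G: weight 2+9=11, value 54+63=117
- B+F: weight 10+2=12, value 54+54=108
- C+F: weight 8+2=10, value 49+54=103
Best: $117.

$117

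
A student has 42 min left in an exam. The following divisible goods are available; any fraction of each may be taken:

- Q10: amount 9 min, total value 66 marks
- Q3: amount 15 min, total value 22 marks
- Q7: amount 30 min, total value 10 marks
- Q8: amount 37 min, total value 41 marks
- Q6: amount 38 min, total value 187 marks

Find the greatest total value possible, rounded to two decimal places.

Take in order of value per unit:
- Q10 (66/9 per unit): all 9 → value 66, running total 66.00
- Q6 (187/38 per unit): 33 of 38 → value 33×187/38 = 162.3947, running total 228.39
Total 228.39.

228.39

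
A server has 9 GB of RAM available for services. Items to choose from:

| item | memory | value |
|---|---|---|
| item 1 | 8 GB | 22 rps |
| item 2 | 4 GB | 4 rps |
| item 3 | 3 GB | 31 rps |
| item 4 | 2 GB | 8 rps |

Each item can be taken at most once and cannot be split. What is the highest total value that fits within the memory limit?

This is a 0/1 knapsack; check combinations near the capacity.
- item 2+item 3+item 4: memory 4+3+2=9, value 4+31+8=43
- item 3+item 4: memory 3+2=5, value 31+8=39
- item 2+item 3: memory 4+3=7, value 4+31=35
- item 3: memory 3, value 31
Best: 43 rps.

43 rps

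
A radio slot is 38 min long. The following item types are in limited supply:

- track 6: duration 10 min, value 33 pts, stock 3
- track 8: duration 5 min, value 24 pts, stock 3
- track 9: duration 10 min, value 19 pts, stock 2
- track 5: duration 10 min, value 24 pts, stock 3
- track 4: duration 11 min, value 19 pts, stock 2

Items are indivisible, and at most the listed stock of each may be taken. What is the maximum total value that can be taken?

Best selections within duration 38 and stock limits:
- 2×track 6 + 3×track 8: duration 35, value 138
- 1×track 6 + 3×track 8 + 1×track 5: duration 35, value 129
- 1×track 6 + 3×track 8 + 1×track 9: duration 35, value 124
Best: 138 pts.

138 pts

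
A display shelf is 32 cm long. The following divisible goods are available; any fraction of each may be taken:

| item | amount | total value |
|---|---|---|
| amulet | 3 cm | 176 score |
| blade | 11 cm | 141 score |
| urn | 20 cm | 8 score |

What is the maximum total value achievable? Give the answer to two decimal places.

Take in order of value per unit:
- amulet (176/3 per unit): all 3 → value 176, running total 176.00
- blade (141/11 per unit): all 11 → value 141, running total 317.00
- urn (8/20 per unit): 18 of 20 → value 18×8/20 = 7.2000, running total 324.20
Total 324.20.

324.20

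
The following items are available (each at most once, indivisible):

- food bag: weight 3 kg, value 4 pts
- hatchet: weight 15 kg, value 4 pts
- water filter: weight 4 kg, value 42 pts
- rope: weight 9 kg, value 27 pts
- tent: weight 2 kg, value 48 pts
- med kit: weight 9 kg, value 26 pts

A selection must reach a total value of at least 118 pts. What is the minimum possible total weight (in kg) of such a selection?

Subsets with value ≥ 118, sorted by total weight:
- food bag+water filter+rope+tent: weight 18, value 121
- food bag+water filter+tent+med kit: weight 18, value 120
Minimum weight: 18 kg.

18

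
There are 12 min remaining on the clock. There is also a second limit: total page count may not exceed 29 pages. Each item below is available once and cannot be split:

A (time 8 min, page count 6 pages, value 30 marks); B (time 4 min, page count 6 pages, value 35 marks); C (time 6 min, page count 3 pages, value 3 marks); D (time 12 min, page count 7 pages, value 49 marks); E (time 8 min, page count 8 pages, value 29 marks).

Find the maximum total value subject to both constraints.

Feasible sets respecting both limits:
- A+B: time 12, page count 12, value 65
- B+E: time 12, page count 14, value 64
- D: time 12, page count 7, value 49
- B+C: time 10, page count 9, value 38
Best: 65 marks.

65 marks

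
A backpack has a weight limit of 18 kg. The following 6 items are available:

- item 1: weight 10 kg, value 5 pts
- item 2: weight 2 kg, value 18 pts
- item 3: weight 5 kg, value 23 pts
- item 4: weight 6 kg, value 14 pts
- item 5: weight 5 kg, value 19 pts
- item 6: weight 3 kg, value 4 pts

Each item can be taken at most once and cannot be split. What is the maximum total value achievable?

74 pts

This is a 0/1 knapsack; check combinations near the capacity.
- item 2+item 3+item 4+item 5: weight 2+5+6+5=18, value 18+23+14+19=74
- item 2+item 3+item 5+item 6: weight 2+5+5+3=15, value 18+23+19+4=64
- item 2+item 3+item 5: weight 2+5+5=12, value 18+23+19=60
- item 2+item 3+item 4+item 6: weight 2+5+6+3=16, value 18+23+14+4=59
Best: 74 pts.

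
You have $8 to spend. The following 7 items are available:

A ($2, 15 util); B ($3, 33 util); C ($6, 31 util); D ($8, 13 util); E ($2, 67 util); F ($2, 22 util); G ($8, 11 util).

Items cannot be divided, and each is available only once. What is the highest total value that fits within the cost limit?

122 util

Check high-value combinations within $8:
- B+E+F: cost 3+2+2=7, value 33+67+22=122
- A+B+E: cost 2+3+2=7, value 15+33+67=115
- A+E+F: cost 2+2+2=6, value 15+67+22=104
Best: 122 util.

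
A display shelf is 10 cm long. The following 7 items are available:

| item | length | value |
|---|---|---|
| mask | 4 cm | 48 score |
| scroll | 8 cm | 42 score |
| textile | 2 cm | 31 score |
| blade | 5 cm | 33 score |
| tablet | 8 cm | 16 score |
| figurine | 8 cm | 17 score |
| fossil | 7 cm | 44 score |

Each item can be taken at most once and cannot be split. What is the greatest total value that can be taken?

This is a 0/1 knapsack; check combinations near the capacity.
- mask+blade: length 4+5=9, value 48+33=81
- mask+textile: length 4+2=6, value 48+31=79
- textile+fossil: length 2+7=9, value 31+44=75
Best: 81 score.

81 score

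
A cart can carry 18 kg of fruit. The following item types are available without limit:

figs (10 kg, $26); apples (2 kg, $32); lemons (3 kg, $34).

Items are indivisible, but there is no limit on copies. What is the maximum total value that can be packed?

Best value-per-unit is apples at 32/2, and filling with it alone uses weight 9×2=18. No mix of the others beats 9×32 = 288.

$288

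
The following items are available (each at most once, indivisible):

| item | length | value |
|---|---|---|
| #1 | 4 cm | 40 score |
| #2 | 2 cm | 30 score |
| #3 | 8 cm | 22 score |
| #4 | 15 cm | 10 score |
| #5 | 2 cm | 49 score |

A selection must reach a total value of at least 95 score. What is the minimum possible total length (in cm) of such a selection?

Subsets with value ≥ 95, sorted by total length:
- #1+#2+#5: length 8, value 119
- #2+#3+#5: length 12, value 101
- #1+#3+#5: length 14, value 111
- #1+#2+#3+#5: length 16, value 141
Minimum length: 8 cm.

8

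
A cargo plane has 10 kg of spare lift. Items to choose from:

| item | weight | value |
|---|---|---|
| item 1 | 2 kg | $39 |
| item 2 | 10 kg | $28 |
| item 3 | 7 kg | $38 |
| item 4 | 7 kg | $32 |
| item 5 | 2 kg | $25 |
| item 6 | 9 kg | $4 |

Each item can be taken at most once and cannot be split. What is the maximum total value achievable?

$77

Check high-value combinations within 10 kg:
- item 1+item 3: weight 2+7=9, value 39+38=77
- item 1+item 4: weight 2+7=9, value 39+32=71
- item 1+item 5: weight 2+2=4, value 39+25=64
- item 3+item 5: weight 7+2=9, value 38+25=63
Best: $77.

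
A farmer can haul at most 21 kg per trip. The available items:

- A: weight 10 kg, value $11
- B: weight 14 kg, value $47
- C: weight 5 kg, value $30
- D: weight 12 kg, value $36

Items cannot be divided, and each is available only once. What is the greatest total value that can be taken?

Check high-value combinations within 21 kg:
- B+C: weight 14+5=19, value 47+30=77
- C+D: weight 5+12=17, value 30+36=66
- B: weight 14, value 47
- A+C: weight 10+5=15, value 11+30=41
- D: weight 12, value 36
Best: $77.

$77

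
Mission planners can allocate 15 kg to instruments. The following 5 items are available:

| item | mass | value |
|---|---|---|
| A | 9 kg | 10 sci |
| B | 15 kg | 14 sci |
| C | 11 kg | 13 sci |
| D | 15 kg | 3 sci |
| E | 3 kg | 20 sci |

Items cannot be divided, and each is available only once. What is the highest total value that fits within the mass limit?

33 sci

Check high-value combinations within 15 kg:
- C+E: mass 11+3=14, value 13+20=33
- A+E: mass 9+3=12, value 10+20=30
- E: mass 3, value 20
- B: mass 15, value 14
Best: 33 sci.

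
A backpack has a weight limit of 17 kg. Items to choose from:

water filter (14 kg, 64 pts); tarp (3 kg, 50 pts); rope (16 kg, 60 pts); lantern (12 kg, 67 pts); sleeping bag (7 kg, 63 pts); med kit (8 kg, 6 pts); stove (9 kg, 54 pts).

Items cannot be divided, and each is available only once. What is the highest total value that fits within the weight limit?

117 pts

Check high-value combinations within 17 kg:
- tarp+lantern: weight 3+12=15, value 50+67=117
- sleeping bag+stove: weight 7+9=16, value 63+54=117
- water filter+tarp: weight 14+3=17, value 64+50=114
- tarp+sleeping bag: weight 3+7=10, value 50+63=113
Best: 117 pts.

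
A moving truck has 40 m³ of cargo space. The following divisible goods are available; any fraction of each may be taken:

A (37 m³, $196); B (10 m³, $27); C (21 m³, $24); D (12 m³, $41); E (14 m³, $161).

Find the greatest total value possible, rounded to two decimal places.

298.73

Take in order of value per unit:
- E (161/14 per unit): all 14 → value 161, running total 161.00
- A (196/37 per unit): 26 of 37 → value 26×196/37 = 137.7297, running total 298.73
Total 298.73.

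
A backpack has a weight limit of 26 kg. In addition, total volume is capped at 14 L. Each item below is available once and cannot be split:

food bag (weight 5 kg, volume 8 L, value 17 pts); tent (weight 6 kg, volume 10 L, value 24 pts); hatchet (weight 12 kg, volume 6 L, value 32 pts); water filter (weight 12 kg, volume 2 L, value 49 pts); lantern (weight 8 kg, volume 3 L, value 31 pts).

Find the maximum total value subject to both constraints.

97 pts

Feasible sets respecting both limits:
- food bag+water filter+lantern: weight 25, volume 13, value 97
- hatchet+water filter: weight 24, volume 8, value 81
- water filter+lantern: weight 20, volume 5, value 80
- tent+water filter: weight 18, volume 12, value 73
Best: 97 pts.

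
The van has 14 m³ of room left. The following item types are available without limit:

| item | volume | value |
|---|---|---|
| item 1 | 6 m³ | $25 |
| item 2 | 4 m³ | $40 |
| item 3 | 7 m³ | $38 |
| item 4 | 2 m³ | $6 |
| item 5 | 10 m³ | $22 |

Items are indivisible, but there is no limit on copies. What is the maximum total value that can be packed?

Best value-per-unit is item 2 at 40/4; filling with it alone gives 3×40 = 120.
Optimal mix: 3×item 2 + 1×item 4 → volume 14, value 126.

$126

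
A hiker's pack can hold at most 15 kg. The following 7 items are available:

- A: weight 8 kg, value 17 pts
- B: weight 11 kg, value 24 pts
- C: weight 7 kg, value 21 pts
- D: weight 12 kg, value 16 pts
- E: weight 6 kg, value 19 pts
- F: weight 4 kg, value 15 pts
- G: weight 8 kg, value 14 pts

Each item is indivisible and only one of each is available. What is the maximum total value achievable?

Check high-value combinations within 15 kg:
- C+E: weight 7+6=13, value 21+19=40
- B+F: weight 11+4=15, value 24+15=39
- A+C: weight 8+7=15, value 17+21=38
- C+F: weight 7+4=11, value 21+15=36
- A+E: weight 8+6=14, value 17+19=36
Best: 40 pts.

40 pts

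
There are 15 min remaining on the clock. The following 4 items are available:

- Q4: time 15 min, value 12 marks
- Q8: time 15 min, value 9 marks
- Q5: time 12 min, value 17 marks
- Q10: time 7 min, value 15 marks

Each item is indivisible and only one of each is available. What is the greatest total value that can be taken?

17 marks

Check high-value combinations within 15 min:
- Q5: time 12, value 17
- Q10: time 7, value 15
- Q4: time 15, value 12
- Q8: time 15, value 9
Best: 17 marks.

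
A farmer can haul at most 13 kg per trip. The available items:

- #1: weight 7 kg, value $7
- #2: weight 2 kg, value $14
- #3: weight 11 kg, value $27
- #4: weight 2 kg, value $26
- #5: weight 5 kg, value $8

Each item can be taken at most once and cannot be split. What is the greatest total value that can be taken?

$53

Check high-value combinations within 13 kg:
- #3+#4: weight 11+2=13, value 27+26=53
- #2+#4+#5: weight 2+2+5=9, value 14+26+8=48
- #1+#2+#4: weight 7+2+2=11, value 7+14+26=47
- #2+#3: weight 2+11=13, value 14+27=41
- #2+#4: weight 2+2=4, value 14+26=40
Best: $53.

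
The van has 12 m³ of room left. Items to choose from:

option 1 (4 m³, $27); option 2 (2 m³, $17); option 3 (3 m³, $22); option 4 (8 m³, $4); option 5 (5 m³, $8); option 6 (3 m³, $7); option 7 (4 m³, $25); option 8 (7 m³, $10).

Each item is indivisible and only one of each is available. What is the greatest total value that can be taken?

Check high-value combinations within 12 m³:
- option 1+option 3+option 7: volume 4+3+4=11, value 27+22+25=74
- option 1+option 2+option 3+option 6: volume 4+2+3+3=12, value 27+17+22+7=73
- option 2+option 3+option 6+option 7: volume 2+3+3+4=12, value 17+22+7+25=71
Best: $74.

$74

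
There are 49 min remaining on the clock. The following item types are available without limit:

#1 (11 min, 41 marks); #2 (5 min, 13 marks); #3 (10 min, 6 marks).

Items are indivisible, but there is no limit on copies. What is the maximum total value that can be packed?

Best value-per-unit is #1 at 41/11; filling with it alone gives 4×41 = 164.
Optimal mix: 4×#1 + 1×#2 → time 49, value 177.

177 marks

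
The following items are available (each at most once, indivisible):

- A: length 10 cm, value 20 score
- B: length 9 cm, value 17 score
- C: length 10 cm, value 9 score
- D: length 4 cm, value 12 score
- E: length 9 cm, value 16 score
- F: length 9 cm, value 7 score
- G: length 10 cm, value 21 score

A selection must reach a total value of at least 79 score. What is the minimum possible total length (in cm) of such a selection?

42

Subsets with value ≥ 79, sorted by total length:
- A+B+D+E+G: length 42, value 86
- A+B+C+D+G: length 43, value 79
- A+B+E+F+G: length 47, value 81
Minimum length: 42 cm.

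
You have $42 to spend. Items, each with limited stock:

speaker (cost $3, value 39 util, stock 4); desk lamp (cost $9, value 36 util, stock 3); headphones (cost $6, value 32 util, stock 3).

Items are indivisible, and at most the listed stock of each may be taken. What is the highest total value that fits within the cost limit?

292 util

Top feasible selections:
- 4×speaker + 2×desk lamp + 2×headphones: cost 42, value 292
- 4×speaker + 1×desk lamp + 3×headphones: cost 39, value 288
- 4×speaker + 3×desk lamp: cost 39, value 264
Best: 292 util.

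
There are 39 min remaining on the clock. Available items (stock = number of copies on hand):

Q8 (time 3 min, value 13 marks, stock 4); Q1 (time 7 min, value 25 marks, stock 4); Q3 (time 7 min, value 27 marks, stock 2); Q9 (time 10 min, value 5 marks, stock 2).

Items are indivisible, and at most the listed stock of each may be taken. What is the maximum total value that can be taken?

Top feasible selections:
- 3×Q8 + 2×Q1 + 2×Q3: time 37, value 143
- 1×Q8 + 3×Q1 + 2×Q3: time 38, value 142
- 3×Q8 + 3×Q1 + 1×Q3: time 37, value 141
Best: 143 marks.

143 marks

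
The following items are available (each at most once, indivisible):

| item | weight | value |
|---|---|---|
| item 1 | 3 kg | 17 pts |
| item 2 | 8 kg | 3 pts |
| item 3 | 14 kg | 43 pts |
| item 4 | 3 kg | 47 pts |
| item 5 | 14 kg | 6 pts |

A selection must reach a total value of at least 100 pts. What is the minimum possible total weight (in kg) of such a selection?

Subsets with value ≥ 100, sorted by total weight:
- item 1+item 3+item 4: weight 20, value 107
- item 1+item 2+item 3+item 4: weight 28, value 110
- item 1+item 3+item 4+item 5: weight 34, value 113
Minimum weight: 20 kg.

20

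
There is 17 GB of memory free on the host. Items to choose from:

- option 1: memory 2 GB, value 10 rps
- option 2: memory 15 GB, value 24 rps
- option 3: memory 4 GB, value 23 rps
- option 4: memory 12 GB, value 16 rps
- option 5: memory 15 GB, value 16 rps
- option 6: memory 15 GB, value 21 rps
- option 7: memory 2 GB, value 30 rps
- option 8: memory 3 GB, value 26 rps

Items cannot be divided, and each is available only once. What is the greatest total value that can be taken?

89 rps

Check high-value combinations within 17 GB:
- option 1+option 3+option 7+option 8: memory 2+4+2+3=11, value 10+23+30+26=89
- option 3+option 7+option 8: memory 4+2+3=9, value 23+30+26=79
- option 4+option 7+option 8: memory 12+2+3=17, value 16+30+26=72
- option 1+option 7+option 8: memory 2+2+3=7, value 10+30+26=66
Best: 89 rps.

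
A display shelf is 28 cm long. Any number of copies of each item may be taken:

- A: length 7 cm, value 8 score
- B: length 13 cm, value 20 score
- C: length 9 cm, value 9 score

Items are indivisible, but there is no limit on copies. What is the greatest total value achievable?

40 score

Best value-per-unit is B at 20/13, and filling with it alone uses length 2×13=26. No mix of the others beats 2×20 = 40.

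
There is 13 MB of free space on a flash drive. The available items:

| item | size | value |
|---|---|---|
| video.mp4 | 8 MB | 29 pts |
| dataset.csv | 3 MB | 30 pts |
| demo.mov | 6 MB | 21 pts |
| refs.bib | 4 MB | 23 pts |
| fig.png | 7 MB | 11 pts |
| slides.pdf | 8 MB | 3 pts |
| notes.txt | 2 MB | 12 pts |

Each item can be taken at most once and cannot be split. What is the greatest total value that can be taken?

74 pts

Check high-value combinations within 13 MB:
- dataset.csv+demo.mov+refs.bib: size 3+6+4=13, value 30+21+23=74
- video.mp4+dataset.csv+notes.txt: size 8+3+2=13, value 29+30+12=71
- dataset.csv+refs.bib+notes.txt: size 3+4+2=9, value 30+23+12=65
Best: 74 pts.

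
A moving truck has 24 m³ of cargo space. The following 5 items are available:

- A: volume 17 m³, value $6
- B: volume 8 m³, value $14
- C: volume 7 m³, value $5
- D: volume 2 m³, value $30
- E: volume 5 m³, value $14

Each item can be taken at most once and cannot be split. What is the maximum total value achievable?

Check high-value combinations within 24 m³:
- B+C+D+E: volume 8+7+2+5=22, value 14+5+30+14=63
- B+D+E: volume 8+2+5=15, value 14+30+14=58
- A+D+E: volume 17+2+5=24, value 6+30+14=50
- C+D+E: volume 7+2+5=14, value 5+30+14=49
Best: $63.

$63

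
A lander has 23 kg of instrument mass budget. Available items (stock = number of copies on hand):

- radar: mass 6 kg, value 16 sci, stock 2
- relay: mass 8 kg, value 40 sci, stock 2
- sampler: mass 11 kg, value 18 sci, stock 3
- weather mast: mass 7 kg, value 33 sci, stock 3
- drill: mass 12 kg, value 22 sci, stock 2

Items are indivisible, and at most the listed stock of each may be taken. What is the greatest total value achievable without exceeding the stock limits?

113 sci

Best selections within mass 23 and stock limits:
- 2×relay + 1×weather mast: mass 23, value 113
- 1×relay + 2×weather mast: mass 22, value 106
- 3×weather mast: mass 21, value 99
- 1×radar + 2×relay: mass 22, value 96
Best: 113 sci.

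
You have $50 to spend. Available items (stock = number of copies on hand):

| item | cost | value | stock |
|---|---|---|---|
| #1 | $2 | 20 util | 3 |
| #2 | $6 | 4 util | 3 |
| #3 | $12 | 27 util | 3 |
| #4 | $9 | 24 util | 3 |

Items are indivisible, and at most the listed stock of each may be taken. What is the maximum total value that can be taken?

162 util

Best selections within cost 50 and stock limits:
- 3×#1 + 2×#3 + 2×#4: cost 48, value 162
- 3×#1 + 1×#3 + 3×#4: cost 45, value 159
- 3×#1 + 1×#2 + 3×#3: cost 48, value 145
- 2×#1 + 3×#3 + 1×#4: cost 49, value 145
Best: 162 util.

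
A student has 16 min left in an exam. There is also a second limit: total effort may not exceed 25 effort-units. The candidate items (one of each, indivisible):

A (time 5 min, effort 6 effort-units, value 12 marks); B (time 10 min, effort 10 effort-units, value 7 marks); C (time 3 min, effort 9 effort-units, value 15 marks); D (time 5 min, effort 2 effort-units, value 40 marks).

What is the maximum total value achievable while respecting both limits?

67 marks

Feasible sets respecting both limits:
- A+C+D: time 13, effort 17, value 67
- C+D: time 8, effort 11, value 55
- A+D: time 10, effort 8, value 52
- B+D: time 15, effort 12, value 47
Best: 67 marks.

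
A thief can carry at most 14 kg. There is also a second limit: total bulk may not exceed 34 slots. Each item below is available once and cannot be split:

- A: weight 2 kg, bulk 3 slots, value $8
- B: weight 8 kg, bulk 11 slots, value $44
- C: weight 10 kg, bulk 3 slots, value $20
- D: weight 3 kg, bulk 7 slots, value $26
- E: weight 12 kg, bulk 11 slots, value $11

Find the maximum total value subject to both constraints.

Feasible sets respecting both limits:
- A+B+D: weight 13, bulk 21, value 78
- B+D: weight 11, bulk 18, value 70
- A+B: weight 10, bulk 14, value 52
Best: $78.

$78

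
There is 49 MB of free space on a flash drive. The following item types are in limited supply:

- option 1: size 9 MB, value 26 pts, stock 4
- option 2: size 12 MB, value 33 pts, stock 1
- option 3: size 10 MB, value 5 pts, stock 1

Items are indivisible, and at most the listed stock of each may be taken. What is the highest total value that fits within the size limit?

Best selections within size 49 and stock limits:
- 4×option 1 + 1×option 2: size 48, value 137
- 3×option 1 + 1×option 2 + 1×option 3: size 49, value 116
- 3×option 1 + 1×option 2: size 39, value 111
Best: 137 pts.

137 pts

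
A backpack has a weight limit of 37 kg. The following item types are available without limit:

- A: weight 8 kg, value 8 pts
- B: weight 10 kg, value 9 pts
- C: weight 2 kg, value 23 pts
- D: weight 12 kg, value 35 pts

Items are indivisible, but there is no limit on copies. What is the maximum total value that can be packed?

414 pts

Best value-per-unit is C at 23/2, and filling with it alone uses weight 18×2=36. No mix of the others beats 18×23 = 414.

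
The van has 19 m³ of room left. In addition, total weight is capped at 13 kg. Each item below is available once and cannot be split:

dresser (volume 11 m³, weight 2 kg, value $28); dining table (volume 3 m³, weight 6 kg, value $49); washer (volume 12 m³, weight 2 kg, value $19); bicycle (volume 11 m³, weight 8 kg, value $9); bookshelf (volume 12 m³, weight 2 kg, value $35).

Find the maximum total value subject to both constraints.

Feasible sets respecting both limits:
- dining table+bookshelf: volume 15, weight 8, value 84
- dresser+dining table: volume 14, weight 8, value 77
- dining table+washer: volume 15, weight 8, value 68
- dining table: volume 3, weight 6, value 49
Best: $84.

$84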